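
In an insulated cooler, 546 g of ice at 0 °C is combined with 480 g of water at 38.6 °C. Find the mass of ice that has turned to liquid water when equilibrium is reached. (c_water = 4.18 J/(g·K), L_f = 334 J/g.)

m_melted ≈ 232 g

Cooling the water to 0 °C releases 480·4.18·38.6 = 77447 J.
To melt every bit of ice: 546·334 = 182364 J.
77447 J < 182364 J, so only part of the ice melts and the system sits at 0 °C.
m_melted·334 = 77447  ⇒  m_melted ≈ 231.9 g.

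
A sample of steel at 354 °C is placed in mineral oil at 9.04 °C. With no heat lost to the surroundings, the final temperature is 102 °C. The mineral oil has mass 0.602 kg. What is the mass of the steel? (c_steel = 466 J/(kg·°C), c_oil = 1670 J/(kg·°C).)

m ≈ 0.796 kg

Conservation of energy gives ΣQ = 0:
m·466·(102 − 354) + 0.602·1670·(102 − 9.04) = 0
-117432 m = -93456
m = -93456/-117432 ≈ 0.7958 kg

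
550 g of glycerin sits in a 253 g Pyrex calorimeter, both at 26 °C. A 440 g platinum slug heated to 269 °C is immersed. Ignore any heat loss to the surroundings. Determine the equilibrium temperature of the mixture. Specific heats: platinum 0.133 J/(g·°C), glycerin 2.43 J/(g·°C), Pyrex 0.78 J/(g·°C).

T_f is the heat-capacity-weighted average of the initial temperatures:
T_f = (58.52×269 + 1336.5×26 + 197.34×26) / (58.52 + 1336.5 + 197.34)
    = 55622 / 1592.4 ≈ 34.93 °C

T_f ≈ 34.9 °C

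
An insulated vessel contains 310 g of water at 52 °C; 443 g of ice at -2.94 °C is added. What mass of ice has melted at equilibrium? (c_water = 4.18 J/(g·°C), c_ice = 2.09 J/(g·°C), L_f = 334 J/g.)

m_melted ≈ 194 g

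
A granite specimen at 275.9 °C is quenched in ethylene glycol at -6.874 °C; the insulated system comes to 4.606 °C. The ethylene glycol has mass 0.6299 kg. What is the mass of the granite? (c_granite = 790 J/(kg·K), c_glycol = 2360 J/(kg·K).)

m ≈ 0.0796 kg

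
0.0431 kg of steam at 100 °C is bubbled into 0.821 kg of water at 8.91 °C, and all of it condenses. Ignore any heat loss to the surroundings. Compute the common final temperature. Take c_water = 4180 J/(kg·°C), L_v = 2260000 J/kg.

T_f ≈ 40.4 °C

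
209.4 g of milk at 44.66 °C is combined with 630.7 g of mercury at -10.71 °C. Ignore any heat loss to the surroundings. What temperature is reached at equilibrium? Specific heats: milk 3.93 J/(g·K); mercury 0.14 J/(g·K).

T_f ≈ 39.3 °C

Net heat exchanged in the isolated system is zero:
209.4·3.93·(T − 44.66) + 630.7·0.14·(T − (-10.71)) = 0
822.94(T − 44.66) + 88.3(T − (-10.71)) = 0
911.24 T = 35807
T = 35807 / 911.24 = 39.3 °C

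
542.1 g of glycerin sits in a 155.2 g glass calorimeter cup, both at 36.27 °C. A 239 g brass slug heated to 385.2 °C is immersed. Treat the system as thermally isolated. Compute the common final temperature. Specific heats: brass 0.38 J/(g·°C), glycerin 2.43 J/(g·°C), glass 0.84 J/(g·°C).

T_f ≈ 56.9 °C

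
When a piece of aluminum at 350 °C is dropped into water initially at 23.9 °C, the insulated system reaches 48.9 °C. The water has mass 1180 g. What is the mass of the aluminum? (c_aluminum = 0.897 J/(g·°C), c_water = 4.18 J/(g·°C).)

Taking heat into each body as positive, Σ m c ΔT = 0:
m·0.897·(48.9 − 350) + 1180·4.18·(48.9 − 23.9) = 0
-270.09 m = -123310
m = -123310/-270.09 ≈ 456.6 g

m ≈ 457 g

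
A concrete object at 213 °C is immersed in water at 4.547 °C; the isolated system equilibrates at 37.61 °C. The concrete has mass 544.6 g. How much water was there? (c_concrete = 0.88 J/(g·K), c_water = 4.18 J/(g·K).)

m ≈ 608 g

|Q_concrete| = |Q_water|:
544.6×0.88×(213 − 37.61) = m×4.18×(37.61 − 4.547)
138.2 m = 84055  ⇒  m ≈ 608.2 g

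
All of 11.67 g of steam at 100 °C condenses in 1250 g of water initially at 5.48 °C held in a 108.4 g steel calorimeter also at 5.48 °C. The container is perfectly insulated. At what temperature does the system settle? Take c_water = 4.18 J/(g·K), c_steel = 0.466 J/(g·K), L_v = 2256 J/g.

Energy balance with sensible and latent terms:
steam→water at 100 °C releases m L_v = 11.67×2256 = 26328
  condensate cools 100→T: 11.67×4.18×(T − 100) = 48.78(T − 100)
  water warms: 1250×4.18×(T − 5.48) = 5225(T − 5.48)
  cup: 50.51(T − 5.48)
5324.3 T = 26328 + 4878.1 + 28910 = 60115
T ≈ 11.29 °C (< 100 °C, so full condensation is consistent).

T_f ≈ 11.3 °C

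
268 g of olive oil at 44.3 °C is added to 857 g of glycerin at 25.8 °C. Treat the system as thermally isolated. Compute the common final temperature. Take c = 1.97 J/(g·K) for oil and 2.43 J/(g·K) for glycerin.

T_f ≈ 29.5 °C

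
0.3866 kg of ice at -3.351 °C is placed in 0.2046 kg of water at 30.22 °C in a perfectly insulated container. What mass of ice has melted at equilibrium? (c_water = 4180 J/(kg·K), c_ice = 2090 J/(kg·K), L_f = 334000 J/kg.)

m_melted ≈ 0.0693 kg

Heat available from the water dropping to 0 °C: 0.2046·4180·30.22 = 25845 J.
Of that, 0.3866·2090·3.351 = 2707.6 J goes to bring the ice to 0 °C, leaving 23137 J.
Melting all 0.3866 kg of ice would need 0.3866·334000 = 129124 J.
That's not enough to melt it all — equilibrium is at 0 °C with ice remaining.
Mass melted = 23137/334000 ≈ 0.06927 kg.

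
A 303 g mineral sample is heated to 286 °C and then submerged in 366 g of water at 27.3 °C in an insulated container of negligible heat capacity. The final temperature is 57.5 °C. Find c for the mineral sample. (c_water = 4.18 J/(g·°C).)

Heat lost by the mineral sample = heat gained by the water:
303×c×(286 − 57.5) = 366×4.18×(57.5 − 27.3)
69236 c = 46202  ⇒  c ≈ 0.6673 J/(g·°C)

c ≈ 0.667 J/(g·°C)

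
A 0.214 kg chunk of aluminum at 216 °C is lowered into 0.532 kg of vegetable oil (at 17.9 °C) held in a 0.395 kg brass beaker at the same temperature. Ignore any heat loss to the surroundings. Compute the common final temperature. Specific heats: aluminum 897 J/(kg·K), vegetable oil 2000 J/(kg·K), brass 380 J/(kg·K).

T_f ≈ 44.9 °C

T_f = Σ m_i c_i T_i / Σ m_i c_i:
T_f = (191.96*216 + 1064*17.9 + 150.1*17.9) / (191.96 + 1064 + 150.1)
    = 63195 / 1406.1 ≈ 44.95 °C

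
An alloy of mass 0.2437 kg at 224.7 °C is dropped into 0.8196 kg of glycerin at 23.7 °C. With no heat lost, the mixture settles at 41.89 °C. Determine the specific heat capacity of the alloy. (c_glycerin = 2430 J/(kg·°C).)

c ≈ 813 J/(kg·°C)

Setting the total heat transfer to zero:
0.2437·c·(41.89 − 224.7) + 0.8196·2430·(41.89 − 23.7) = 0
-44.55 c = -36228
c = -36228/-44.55 ≈ 813.2 J/(kg·°C)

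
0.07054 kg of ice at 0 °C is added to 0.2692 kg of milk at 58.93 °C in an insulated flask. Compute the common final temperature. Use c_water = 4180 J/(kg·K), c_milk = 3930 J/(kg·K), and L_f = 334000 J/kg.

T_f ≈ 28.7 °C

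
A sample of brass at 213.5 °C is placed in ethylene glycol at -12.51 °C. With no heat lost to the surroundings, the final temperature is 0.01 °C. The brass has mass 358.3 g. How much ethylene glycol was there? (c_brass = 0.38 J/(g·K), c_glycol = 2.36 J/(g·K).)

|Q_brass| = |Q_glycol|:
358.3×0.38×(213.5 − 0.01) = m×2.36×(0.01 − (-12.51))
29.55 m = 29068  ⇒  m ≈ 983.8 g

m ≈ 984 g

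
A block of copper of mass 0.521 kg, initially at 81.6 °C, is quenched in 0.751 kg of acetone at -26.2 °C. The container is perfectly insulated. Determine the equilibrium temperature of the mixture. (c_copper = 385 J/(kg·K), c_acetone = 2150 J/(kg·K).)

T_f ≈ -14.3 °C

Energy conservation, ΣQ = 0:
0.521*385*(T − 81.6) + 0.751*2150*(T − (-26.2)) = 0
200.59(T − 81.6) + 1614.7(T − (-26.2)) = 0
(200.59 + 1614.7) T = 200.59*81.6 + 1614.7*(-26.2)
T = -25936 / 1815.2 = -14.3 °C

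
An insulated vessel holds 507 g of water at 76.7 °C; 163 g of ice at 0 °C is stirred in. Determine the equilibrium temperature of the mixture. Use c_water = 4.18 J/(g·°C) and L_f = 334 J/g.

T_f ≈ 38.6 °C

Energy conservation, ΣQ = 0:
latent heat to melt: 163·334 = 54442
  warm the meltwater: 681.34 T
  water: 2119.3(T − 76.7)
2800.6 T = 162547 − 54442 = 108105
T ≈ 38.60 °C. Since T > 0 °C, the all-ice-melts assumption holds.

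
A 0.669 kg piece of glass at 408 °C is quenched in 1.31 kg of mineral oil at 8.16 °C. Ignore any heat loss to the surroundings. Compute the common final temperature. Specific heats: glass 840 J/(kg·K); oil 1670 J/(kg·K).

T_f ≈ 89.9 °C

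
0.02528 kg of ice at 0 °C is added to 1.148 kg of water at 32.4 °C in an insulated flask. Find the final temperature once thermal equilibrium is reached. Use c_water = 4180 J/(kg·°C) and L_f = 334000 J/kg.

Sum of m c ΔT and latent-heat terms is zero:
fusion: m_ice L_f = 0.02528×334000 = 8443.5; warm the meltwater: 105.67 T; water cools: 1.148×4180×(T − 32.4) = 4798.6(T − 32.4)
4904.3 T = 155476 − 8443.5 = 147032
T ≈ 29.98 °C (positive, so assuming full melt was valid).

T_f ≈ 30.0 °C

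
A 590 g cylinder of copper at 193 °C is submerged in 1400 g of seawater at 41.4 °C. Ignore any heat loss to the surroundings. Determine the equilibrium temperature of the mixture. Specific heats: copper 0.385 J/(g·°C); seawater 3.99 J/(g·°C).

T_f ≈ 47.3 °C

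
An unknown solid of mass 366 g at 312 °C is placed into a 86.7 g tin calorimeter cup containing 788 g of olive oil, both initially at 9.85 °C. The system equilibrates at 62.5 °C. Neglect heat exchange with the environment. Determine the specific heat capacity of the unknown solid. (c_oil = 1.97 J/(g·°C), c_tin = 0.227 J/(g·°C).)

c ≈ 0.906 J/(g·°C)

Net heat exchanged in the isolated system is zero:
366·c·(62.5 − 312) + 788·1.97·(62.5 − 9.85) + 86.7·0.227·(62.5 − 9.85) = 0
-91317 c = -82768
c = -82768/-91317 ≈ 0.9064 J/(g·°C)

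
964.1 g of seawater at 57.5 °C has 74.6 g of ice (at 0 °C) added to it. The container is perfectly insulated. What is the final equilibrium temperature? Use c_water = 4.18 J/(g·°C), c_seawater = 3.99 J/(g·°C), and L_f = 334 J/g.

Energy balance with sensible and latent terms:
melt ice: 74.6×334 = 24916; meltwater 0→T: 74.6×4.18×T = 311.83 T; seawater: 3846.8(T − 57.5)
4158.6 T = 221189 − 24916 = 196272
T ≈ 47.20 °C — above 0 °C, consistent with complete melting.

T_f ≈ 47.2 °C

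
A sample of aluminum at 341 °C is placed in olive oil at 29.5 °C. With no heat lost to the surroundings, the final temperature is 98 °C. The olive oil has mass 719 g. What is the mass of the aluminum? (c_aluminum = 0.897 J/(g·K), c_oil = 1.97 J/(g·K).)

m ≈ 445 g

Heat gained plus heat lost sum to zero:
m×0.897×(98 − 341) + 719×1.97×(98 − 29.5) = 0
-217.97 m = -97025
m = -97025/-217.97 ≈ 445.1 g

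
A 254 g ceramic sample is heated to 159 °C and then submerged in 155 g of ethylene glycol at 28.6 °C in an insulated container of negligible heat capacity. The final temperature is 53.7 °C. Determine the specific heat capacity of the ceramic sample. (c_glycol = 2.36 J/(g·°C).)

Heat lost by the ceramic sample = heat gained by the glycol:
254·c·(159 − 53.7) = 155·2.36·(53.7 − 28.6)
26746 c = 9181.6  ⇒  c ≈ 0.3433 J/(g·°C)

c ≈ 0.343 J/(g·°C)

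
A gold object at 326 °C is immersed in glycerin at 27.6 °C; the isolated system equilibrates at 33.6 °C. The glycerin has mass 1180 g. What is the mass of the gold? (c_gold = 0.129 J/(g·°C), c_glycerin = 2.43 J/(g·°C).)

Setting the total heat transfer to zero:
m·0.129·(33.6 − 326) + 1180·2.43·(33.6 − 27.6) = 0
-37.72 m = -17204
m = -17204/-37.72 ≈ 456.1 g

m ≈ 456 g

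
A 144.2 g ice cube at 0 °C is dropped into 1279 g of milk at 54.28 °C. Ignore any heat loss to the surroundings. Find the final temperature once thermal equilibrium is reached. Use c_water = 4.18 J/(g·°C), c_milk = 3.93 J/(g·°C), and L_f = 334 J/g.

T_f ≈ 39.9 °C

Taking heat into each body as positive, Σ m c ΔT = 0:
fusion: m_ice L_f = 144.2·334 = 48163; meltwater 0→T: 144.2·4.18·T = 602.76 T; milk cools: 1279·3.93·(T − 54.28) = 5026.5(T − 54.28)
5629.2 T = 272837 − 48163 = 224674
T ≈ 39.91 °C. Since T > 0 °C, the all-ice-melts assumption holds.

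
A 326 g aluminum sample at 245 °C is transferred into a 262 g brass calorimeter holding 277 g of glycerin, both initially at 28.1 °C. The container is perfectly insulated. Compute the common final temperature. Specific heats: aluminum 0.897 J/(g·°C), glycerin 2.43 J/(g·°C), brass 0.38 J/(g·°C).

T_f ≈ 87.7 °C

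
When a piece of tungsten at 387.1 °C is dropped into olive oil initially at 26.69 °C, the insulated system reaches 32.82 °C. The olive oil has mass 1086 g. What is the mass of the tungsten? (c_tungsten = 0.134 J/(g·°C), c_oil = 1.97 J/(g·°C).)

m ≈ 276 g

Heat lost by the tungsten = heat gained by the oil:
m·0.134·(387.1 − 32.82) = 1086·1.97·(32.82 − 26.69)
47.47 m = 13115  ⇒  m ≈ 276.3 g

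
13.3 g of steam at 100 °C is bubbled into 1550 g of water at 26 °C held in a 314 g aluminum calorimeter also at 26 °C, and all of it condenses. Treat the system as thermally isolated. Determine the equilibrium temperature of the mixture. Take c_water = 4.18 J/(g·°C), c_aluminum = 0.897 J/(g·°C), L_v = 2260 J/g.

T_f ≈ 31.0 °C

Conservation of energy gives ΣQ = 0:
latent heat released on condensation: 13.3·2260 = 30058
  condensed water 100 °C→T: 55.59(T − 100)
  original water: 6479(T − 26)
  aluminum cup: 314·0.897·(T − 26) = 281.66(T − 26)
6816.3 T = 30058 + 5559.4 + 175777 = 211395
T ≈ 31.01 °C, under the boiling point, so the assumption holds.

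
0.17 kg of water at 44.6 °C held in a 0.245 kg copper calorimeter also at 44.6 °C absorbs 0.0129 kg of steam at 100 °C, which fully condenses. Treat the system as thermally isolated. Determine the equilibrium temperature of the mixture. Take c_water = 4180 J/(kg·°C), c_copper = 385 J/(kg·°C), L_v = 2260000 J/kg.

Setting the total heat transfer to zero:
latent heat released on condensation: 0.0129×2260000 = 29154; condensed water 100 °C→T: 53.92(T − 100); water warms: 0.17×4180×(T − 44.6) = 710.6(T − 44.6); copper cup: 0.245×385×(T − 44.6) = 94.33(T − 44.6)
858.85 T = 29154 + 5392.2 + 35900 = 70446
T ≈ 82.02 °C (< 100 °C, so full condensation is consistent).

T_f ≈ 82.0 °C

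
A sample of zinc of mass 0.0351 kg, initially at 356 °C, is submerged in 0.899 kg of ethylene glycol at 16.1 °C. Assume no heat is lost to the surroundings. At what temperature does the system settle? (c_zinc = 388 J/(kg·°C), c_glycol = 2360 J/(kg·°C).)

T_f ≈ 18.3 °C

Heat gained plus heat lost sum to zero:
0.0351*388*(T − 356) + 0.899*2360*(T − 16.1) = 0
13.62(T − 356) + 2121.6(T − 16.1) = 0
(13.62 + 2121.6) T = 13.62*356 + 2121.6*16.1
T = 39007/2135.3 ≈ 18.27 °C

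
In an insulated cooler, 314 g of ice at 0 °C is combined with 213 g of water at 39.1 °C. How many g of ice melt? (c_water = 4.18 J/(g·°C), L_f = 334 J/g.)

m_melted ≈ 104 g

Heat available from the water dropping to 0 °C: 213·4.18·39.1 = 34812 J.
Fully melting the ice requires m_ice L_f = 314·334 = 104876 J.
34812 J < 104876 J, so only part of the ice melts and the system sits at 0 °C.
m_melt = 34812 / L_f = 104.2 g.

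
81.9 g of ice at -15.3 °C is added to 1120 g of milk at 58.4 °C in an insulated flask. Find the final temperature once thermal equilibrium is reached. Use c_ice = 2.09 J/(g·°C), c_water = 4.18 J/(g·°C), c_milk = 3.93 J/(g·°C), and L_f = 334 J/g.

T_f ≈ 47.9 °C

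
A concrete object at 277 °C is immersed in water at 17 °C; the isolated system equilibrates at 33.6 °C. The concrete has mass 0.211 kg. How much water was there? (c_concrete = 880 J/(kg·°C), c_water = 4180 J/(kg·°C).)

m ≈ 0.651 kg

Heat gained plus heat lost sum to zero:
0.211·880·(33.6 − 277) + m·4180·(33.6 − 17) = 0
69388 m = 45195
m = 45195/69388 ≈ 0.6513 kg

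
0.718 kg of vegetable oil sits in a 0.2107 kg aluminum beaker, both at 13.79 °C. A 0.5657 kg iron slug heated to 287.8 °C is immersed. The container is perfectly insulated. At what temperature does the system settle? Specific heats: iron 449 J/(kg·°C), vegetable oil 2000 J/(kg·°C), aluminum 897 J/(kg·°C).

T_f ≈ 50.8 °C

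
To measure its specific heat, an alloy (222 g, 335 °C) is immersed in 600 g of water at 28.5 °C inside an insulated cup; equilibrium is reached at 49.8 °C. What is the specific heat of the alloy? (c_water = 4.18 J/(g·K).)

c ≈ 0.844 J/(g·K)

m_s c (T_s − T_f) = m_water c_water (T_f − T_0):
222·c·(335 − 49.8) = 600·4.18·(49.8 − 28.5)
63314 c = 53420  ⇒  c ≈ 0.8437 J/(g·K)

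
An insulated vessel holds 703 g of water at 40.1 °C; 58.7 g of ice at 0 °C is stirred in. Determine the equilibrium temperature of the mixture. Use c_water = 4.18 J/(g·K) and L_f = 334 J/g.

T_f ≈ 30.9 °C

Setting the total heat transfer to zero:
fusion: m_ice L_f = 58.7×334 = 19606
  warm the meltwater: 245.37 T
  water cools: 703×4.18×(T − 40.1) = 2938.5(T − 40.1)
3183.9 T = 117835 − 19606 = 98230
T ≈ 30.85 °C (positive, so assuming full melt was valid).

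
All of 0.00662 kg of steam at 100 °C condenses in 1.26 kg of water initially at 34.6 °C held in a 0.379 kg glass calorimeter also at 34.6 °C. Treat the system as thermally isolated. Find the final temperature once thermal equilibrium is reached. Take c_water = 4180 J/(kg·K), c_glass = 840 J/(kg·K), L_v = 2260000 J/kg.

T_f ≈ 37.6 °C

Energy conservation, ΣQ = 0:
latent heat released on condensation: 0.00662×2260000 = 14961
  condensed water 100 °C→T: 27.67(T − 100)
  original water: 5266.8(T − 34.6)
  glass cup: 0.379×840×(T − 34.6) = 318.36(T − 34.6)
5612.8 T = 14961 + 2767.2 + 193247 = 210975
T ≈ 37.59 °C, under the boiling point, so the assumption holds.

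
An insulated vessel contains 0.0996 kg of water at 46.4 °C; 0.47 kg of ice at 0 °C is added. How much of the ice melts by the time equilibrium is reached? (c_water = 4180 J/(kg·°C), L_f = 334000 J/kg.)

Water can give up m c ΔT = 0.0996×4180×46.4 = 19318 J before reaching 0 °C.
To melt every bit of ice: 0.47×334000 = 156980 J.
Since 19318 < 156980 J, not all the ice melts; equilibrium is at 0 °C.
m_melted×334000 = 19318  ⇒  m_melted ≈ 0.05784 kg.

m_melted ≈ 0.0578 kg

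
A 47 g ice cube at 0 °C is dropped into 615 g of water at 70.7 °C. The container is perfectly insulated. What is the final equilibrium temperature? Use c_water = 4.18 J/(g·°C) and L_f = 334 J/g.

T_f ≈ 60.0 °C

Taking heat into each body as positive, Σ m c ΔT = 0:
melt ice: 47×334 = 15698; meltwater 0→T: 47×4.18×T = 196.46 T; water cools: 615×4.18×(T − 70.7) = 2570.7(T − 70.7)
2767.2 T = 181748 − 15698 = 166050
T ≈ 60.01 °C — above 0 °C, consistent with complete melting.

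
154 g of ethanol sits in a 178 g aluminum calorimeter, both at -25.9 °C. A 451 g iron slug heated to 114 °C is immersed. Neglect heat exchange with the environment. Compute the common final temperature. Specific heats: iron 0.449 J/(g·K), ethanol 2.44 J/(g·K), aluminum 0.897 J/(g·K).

T_f ≈ 12.5 °C

T_f = Σ m_i c_i T_i / Σ m_i c_i:
T_f = (202.5×114 + 375.76×(-25.9) + 159.67×(-25.9)) / (202.5 + 375.76 + 159.67)
    = 9217.4 / 737.92 ≈ 12.49 °C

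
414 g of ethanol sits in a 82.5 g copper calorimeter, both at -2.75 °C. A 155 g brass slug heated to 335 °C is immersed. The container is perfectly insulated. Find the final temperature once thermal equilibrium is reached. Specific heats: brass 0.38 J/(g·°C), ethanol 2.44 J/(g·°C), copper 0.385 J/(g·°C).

T_f ≈ 15.3 °C

Energy conservation, ΣQ = 0:
155×0.38×(T − 335) + 414×2.44×(T − (-2.75)) + 82.5×0.385×(T − (-2.75)) = 0
1100.8 T = 16866
T ≈ 15.32 °C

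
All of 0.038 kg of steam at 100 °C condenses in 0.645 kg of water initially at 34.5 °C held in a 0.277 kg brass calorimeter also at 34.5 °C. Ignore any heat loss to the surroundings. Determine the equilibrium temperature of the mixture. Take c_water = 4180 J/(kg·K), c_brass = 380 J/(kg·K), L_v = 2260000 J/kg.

T_f ≈ 67.0 °C

Taking heat into each body as positive, Σ m c ΔT = 0:
steam→water at 100 °C releases m L_v = 0.038·2260000 = 85880; condensate cools 100→T: 0.038·4180·(T − 100) = 158.84(T − 100); water warms: 0.645·4180·(T − 34.5) = 2696.1(T − 34.5); brass cup: 0.277·380·(T − 34.5) = 105.26(T − 34.5)
2960.2 T = 85880 + 15884 + 96647 = 198411
T ≈ 67.03 °C — below 100 °C, confirming all the steam condensed.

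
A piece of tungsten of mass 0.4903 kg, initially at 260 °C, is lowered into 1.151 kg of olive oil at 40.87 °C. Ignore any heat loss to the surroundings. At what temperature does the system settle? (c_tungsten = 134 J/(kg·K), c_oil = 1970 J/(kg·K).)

Taking heat into each body as positive, Σ m c ΔT = 0:
0.4903*134*(T − 260) + 1.151*1970*(T − 40.87) = 0
65.7(T − 260) + 2267.5(T − 40.87) = 0
(65.7 + 2267.5) T = 65.7*260 + 2267.5*40.87
T = 109754/2333.2 ≈ 47.04 °C

T_f ≈ 47.0 °C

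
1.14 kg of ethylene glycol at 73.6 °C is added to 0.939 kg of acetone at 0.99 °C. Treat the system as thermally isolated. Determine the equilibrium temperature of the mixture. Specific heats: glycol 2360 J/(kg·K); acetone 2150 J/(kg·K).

T_f ≈ 42.5 °C

With ΣQ=0 the equilibrium temperature is the m·c-weighted mean:
T_f = (2690.4*73.6 + 2018.8*0.99) / (2690.4 + 2018.8)
    = 200012 / 4709.2 ≈ 42.47 °C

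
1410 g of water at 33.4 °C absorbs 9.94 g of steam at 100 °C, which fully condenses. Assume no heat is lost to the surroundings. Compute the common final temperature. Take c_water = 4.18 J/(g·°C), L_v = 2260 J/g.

T_f ≈ 37.7 °C

Taking heat into each body as positive, Σ m c ΔT = 0:
condense steam: −9.94·2260 = −22464
  condensate cools 100→T: 9.94·4.18·(T − 100) = 41.55(T − 100)
  original water: 5893.8(T − 33.4)
5935.3 T = 22464 + 4154.9 + 196853 = 223472
T ≈ 37.65 °C — below 100 °C, confirming all the steam condensed.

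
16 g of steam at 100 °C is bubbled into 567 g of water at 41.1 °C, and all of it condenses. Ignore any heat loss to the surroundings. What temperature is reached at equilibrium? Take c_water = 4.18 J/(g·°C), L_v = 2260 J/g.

T_f ≈ 57.6 °C

Energy conservation, ΣQ = 0:
condense steam: −16·2260 = −36160
  condensate cools 100→T: 16·4.18·(T − 100) = 66.88(T − 100)
  water warms: 567·4.18·(T − 41.1) = 2370.1(T − 41.1)
2436.9 T = 36160 + 6688 + 97409 = 140257
T ≈ 57.55 °C (< 100 °C, so full condensation is consistent).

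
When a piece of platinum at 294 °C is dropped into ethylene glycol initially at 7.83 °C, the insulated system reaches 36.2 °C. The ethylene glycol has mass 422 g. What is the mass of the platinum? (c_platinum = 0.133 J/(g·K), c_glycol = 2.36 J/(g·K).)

Net heat exchanged in the isolated system is zero:
m·0.133·(36.2 − 294) + 422·2.36·(36.2 − 7.83) = 0
-34.29 m = -28254
m = -28254/-34.29 ≈ 824 g

m ≈ 824 g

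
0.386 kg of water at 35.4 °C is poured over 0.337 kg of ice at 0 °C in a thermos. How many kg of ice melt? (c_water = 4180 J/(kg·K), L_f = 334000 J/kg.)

m_melted ≈ 0.171 kg

Heat available from the water dropping to 0 °C: 0.386×4180×35.4 = 57117 J.
To melt every bit of ice: 0.337×334000 = 112558 J.
57117 J < 112558 J, so only part of the ice melts and the system sits at 0 °C.
m_melt = 57117 / L_f = 0.171 kg.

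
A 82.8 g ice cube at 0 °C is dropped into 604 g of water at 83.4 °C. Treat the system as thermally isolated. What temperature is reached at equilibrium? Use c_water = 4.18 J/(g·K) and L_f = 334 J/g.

Setting the total heat transfer to zero:
fusion: m_ice L_f = 82.8·334 = 27655
  warm the meltwater: 346.1 T
  water cools: 604·4.18·(T − 83.4) = 2524.7(T − 83.4)
2870.8 T = 210562 − 27655 = 182906
T ≈ 63.71 °C. Since T > 0 °C, the all-ice-melts assumption holds.

T_f ≈ 63.7 °C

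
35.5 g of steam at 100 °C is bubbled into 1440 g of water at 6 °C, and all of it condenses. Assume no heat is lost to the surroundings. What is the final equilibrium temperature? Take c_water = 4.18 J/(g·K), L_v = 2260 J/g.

T_f ≈ 21.3 °C

Energy conservation, ΣQ = 0:
condense steam: −35.5×2260 = −80230; condensate cools 100→T: 35.5×4.18×(T − 100) = 148.39(T − 100); original water: 6019.2(T − 6)
6167.6 T = 80230 + 14839 + 36115 = 131184
T ≈ 21.27 °C (< 100 °C, so full condensation is consistent).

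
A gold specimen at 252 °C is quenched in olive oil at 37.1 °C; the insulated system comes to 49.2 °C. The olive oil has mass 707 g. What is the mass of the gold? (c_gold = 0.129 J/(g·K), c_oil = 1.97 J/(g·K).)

m ≈ 644 g

Energy conservation, ΣQ = 0:
m×0.129×(49.2 − 252) + 707×1.97×(49.2 − 37.1) = 0
-26.16 m = -16853
m = -16853/-26.16 ≈ 644.2 g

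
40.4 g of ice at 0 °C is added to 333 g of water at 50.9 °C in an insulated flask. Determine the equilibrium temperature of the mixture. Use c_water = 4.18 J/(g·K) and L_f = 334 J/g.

T_f ≈ 36.7 °C

Sum of m c ΔT and latent-heat terms is zero:
latent heat to melt: 40.4·334 = 13494; meltwater 0→T: 40.4·4.18·T = 168.87 T; water cools: 333·4.18·(T − 50.9) = 1391.9(T − 50.9)
1560.8 T = 70850 − 13494 = 57356
T ≈ 36.75 °C — above 0 °C, consistent with complete melting.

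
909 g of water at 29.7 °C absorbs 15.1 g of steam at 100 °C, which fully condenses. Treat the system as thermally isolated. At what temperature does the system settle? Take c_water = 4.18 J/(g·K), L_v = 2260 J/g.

T_f ≈ 39.7 °C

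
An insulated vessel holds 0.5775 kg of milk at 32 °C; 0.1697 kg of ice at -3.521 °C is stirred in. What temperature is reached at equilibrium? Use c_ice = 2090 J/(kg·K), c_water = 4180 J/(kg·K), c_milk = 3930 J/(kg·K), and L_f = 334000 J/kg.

Energy balance with sensible and latent terms:
warm ice to 0 °C: 0.1697×2090×(0 − (-3.521)) = 1248.8
  melt ice: 0.1697×334000 = 56680
  meltwater 0→T: 0.1697×4180×T = 709.35 T
  milk: 2269.6(T − 32)
2978.9 T = 72626 − 57929 = 14698
T ≈ 4.93 °C (positive, so assuming full melt was valid).

T_f ≈ 4.9 °C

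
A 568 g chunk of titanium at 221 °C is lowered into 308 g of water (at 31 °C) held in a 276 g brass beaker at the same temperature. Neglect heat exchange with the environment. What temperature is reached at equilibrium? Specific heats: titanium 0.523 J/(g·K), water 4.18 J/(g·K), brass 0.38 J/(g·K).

T_f ≈ 64.4 °C

Let T be the final temperature. ΣQ_i = 0:
568·0.523·(T − 221) + 308·4.18·(T − 31) + 276·0.38·(T − 31) = 0
(297.06 + 1287.4 + 104.88) T = 297.06·221 + 1287.4·31 + 104.88·31
T ≈ 64.41 °C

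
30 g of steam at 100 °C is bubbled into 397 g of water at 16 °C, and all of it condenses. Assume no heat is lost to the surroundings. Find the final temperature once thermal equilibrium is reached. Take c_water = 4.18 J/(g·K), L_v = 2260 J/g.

Sum of m c ΔT and latent-heat terms is zero:
latent heat released on condensation: 30×2260 = 67800; condensate cools 100→T: 30×4.18×(T − 100) = 125.4(T − 100); original water: 1659.5(T − 16)
1784.9 T = 67800 + 12540 + 26551 = 106891
T ≈ 59.89 °C — below 100 °C, confirming all the steam condensed.

T_f ≈ 59.9 °C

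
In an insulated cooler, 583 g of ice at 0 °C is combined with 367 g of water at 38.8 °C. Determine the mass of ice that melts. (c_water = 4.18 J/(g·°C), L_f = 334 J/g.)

Water can give up m c ΔT = 367×4.18×38.8 = 59522 J before reaching 0 °C.
To melt every bit of ice: 583×334 = 194722 J.
That's not enough to melt it all — equilibrium is at 0 °C with ice remaining.
m_melted×334 = 59522  ⇒  m_melted ≈ 178.2 g.

m_melted ≈ 178 g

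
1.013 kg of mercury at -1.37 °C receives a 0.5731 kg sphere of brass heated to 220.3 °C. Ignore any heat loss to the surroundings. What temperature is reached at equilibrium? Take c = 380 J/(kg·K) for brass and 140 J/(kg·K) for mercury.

T_f ≈ 132.9 °C

Set heat shed by the hot body equal to heat absorbed by the cold body:
0.5731·380·(220.3 − T) = 1.013·140·(T − (-1.37))
217.78(220.3 − T) = 141.82(T − (-1.37))
359.6 T = 47782  ⇒  T ≈ 132.88 °C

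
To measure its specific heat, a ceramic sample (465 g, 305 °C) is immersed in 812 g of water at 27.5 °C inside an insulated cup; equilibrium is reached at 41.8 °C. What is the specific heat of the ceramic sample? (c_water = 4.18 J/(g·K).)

c ≈ 0.397 J/(g·K)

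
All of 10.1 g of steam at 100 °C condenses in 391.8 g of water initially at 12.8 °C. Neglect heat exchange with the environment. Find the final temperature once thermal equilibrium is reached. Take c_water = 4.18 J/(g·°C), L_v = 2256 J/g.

Setting the total heat transfer to zero:
latent heat released on condensation: 10.1·2256 = 22786; condensed water 100 °C→T: 42.22(T − 100); water warms: 391.8·4.18·(T − 12.8) = 1637.7(T − 12.8)
1679.9 T = 22786 + 4221.8 + 20963 = 47970
T ≈ 28.55 °C (< 100 °C, so full condensation is consistent).

T_f ≈ 28.6 °C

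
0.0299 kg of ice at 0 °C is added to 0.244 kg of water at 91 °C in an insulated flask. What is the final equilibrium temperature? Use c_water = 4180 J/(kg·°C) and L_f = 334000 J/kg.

Conservation of energy gives ΣQ = 0:
latent heat to melt: 0.0299·334000 = 9986.6; warm the meltwater: 124.98 T; water: 1019.9(T − 91)
1144.9 T = 92813 − 9986.6 = 82826
T ≈ 72.34 °C. Since T > 0 °C, the all-ice-melts assumption holds.

T_f ≈ 72.3 °C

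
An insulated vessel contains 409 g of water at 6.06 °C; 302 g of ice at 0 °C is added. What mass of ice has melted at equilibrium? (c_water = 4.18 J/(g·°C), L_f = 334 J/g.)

Water can give up m c ΔT = 409·4.18·6.06 = 10360 J before reaching 0 °C.
Melting all 302 g of ice would need 302·334 = 100868 J.
Since 10360 < 100868 J, not all the ice melts; equilibrium is at 0 °C.
m_melted·334 = 10360  ⇒  m_melted ≈ 31.02 g.

m_melted ≈ 31 g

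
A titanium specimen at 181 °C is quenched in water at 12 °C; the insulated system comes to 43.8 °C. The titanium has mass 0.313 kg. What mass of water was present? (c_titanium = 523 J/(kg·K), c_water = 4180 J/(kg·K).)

m ≈ 0.169 kg

Heat lost by the titanium = heat gained by the water:
0.313·523·(181 − 43.8) = m·4180·(43.8 − 12)
132924 m = 22460  ⇒  m ≈ 0.169 kg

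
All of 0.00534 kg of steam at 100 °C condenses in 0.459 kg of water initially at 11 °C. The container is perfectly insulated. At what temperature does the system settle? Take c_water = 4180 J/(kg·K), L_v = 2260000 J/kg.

Energy balance with sensible and latent terms:
steam→water at 100 °C releases m L_v = 0.00534×2260000 = 12068; condensate cools 100→T: 0.00534×4180×(T − 100) = 22.32(T − 100); water warms: 0.459×4180×(T − 11) = 1918.6(T − 11)
1940.9 T = 12068 + 2232.1 + 21105 = 35405
T ≈ 18.24 °C — below 100 °C, confirming all the steam condensed.

T_f ≈ 18.2 °C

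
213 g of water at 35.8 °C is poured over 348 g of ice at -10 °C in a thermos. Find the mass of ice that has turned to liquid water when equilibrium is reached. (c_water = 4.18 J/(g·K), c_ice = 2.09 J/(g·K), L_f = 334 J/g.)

m_melted ≈ 73.7 g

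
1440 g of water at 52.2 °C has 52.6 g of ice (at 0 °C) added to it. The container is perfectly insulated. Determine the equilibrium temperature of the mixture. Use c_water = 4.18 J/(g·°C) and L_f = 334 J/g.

Sum of m c ΔT and latent-heat terms is zero:
fusion: m_ice L_f = 52.6×334 = 17568
  meltwater 0→T: 52.6×4.18×T = 219.87 T
  water: 6019.2(T − 52.2)
6239.1 T = 314202 − 17568 = 296634
T ≈ 47.54 °C (positive, so assuming full melt was valid).

T_f ≈ 47.5 °C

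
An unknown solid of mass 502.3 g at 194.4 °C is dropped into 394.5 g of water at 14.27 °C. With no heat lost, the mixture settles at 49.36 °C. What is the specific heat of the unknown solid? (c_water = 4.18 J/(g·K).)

c ≈ 0.794 J/(g·K)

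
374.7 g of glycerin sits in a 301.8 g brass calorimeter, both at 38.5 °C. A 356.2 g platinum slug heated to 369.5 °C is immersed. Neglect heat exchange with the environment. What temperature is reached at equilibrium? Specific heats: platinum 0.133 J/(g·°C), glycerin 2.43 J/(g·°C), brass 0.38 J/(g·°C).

T_f ≈ 53.1 °C

T_f = Σ m_i c_i T_i / Σ m_i c_i:
T_f = (47.37*369.5 + 910.52*38.5 + 114.68*38.5) / (47.37 + 910.52 + 114.68)
    = 56975 / 1072.6 ≈ 53.12 °C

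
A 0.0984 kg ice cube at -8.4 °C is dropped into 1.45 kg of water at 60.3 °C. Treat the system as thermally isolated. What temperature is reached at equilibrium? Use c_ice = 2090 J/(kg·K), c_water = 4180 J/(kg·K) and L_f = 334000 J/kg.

Setting the total heat transfer to zero:
warm ice to 0 °C: 0.0984×2090×(0 − (-8.4)) = 1727.5; fusion: m_ice L_f = 0.0984×334000 = 32866; warm the meltwater: 411.31 T; water cools: 1.45×4180×(T − 60.3) = 6061(T − 60.3)
6472.3 T = 365478 − 34593 = 330885
T ≈ 51.12 °C — above 0 °C, consistent with complete melting.

T_f ≈ 51.1 °C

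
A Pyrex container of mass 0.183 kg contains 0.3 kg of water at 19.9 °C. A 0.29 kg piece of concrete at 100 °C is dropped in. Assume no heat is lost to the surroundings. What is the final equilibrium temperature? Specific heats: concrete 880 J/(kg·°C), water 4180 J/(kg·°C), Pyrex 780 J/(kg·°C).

Conservation of energy gives ΣQ = 0:
0.29·880·(T − 100) + 0.3·4180·(T − 19.9) + 0.183·780·(T − 19.9) = 0
1651.9 T = 53315
T = 53315/1651.9 ≈ 32.27 °C

T_f ≈ 32.3 °C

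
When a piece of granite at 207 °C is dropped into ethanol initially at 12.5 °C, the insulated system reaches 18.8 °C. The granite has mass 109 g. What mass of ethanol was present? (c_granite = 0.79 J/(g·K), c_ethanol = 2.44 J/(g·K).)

Heat lost by the granite = heat gained by the ethanol:
109·0.79·(207 − 18.8) = m·2.44·(18.8 − 12.5)
15.37 m = 16206  ⇒  m ≈ 1054 g

m ≈ 1050 g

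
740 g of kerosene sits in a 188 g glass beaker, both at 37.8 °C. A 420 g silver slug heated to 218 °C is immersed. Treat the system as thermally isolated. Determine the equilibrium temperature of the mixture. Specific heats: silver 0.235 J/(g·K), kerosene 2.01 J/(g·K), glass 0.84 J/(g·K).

T_f ≈ 48.0 °C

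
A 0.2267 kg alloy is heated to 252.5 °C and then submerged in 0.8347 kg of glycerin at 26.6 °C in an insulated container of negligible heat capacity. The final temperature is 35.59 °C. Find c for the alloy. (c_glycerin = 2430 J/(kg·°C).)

Net heat exchanged in the isolated system is zero:
0.2267·c·(35.59 − 252.5) + 0.8347·2430·(35.59 − 26.6) = 0
-49.17 c = -18235
c = -18235/-49.17 ≈ 370.8 J/(kg·°C)

c ≈ 371 J/(kg·°C)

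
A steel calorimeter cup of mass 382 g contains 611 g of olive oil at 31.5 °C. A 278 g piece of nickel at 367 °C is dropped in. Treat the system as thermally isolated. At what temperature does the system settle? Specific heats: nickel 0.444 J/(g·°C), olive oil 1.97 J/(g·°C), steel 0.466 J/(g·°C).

T_f ≈ 59.0 °C

Conservation of energy gives ΣQ = 0:
278·0.444·(T − 367) + 611·1.97·(T − 31.5) + 382·0.466·(T − 31.5) = 0
(123.43 + 1203.7 + 178.01) T = 123.43·367 + 1203.7·31.5 + 178.01·31.5
T = 88823 / 1505.1 = 59 °C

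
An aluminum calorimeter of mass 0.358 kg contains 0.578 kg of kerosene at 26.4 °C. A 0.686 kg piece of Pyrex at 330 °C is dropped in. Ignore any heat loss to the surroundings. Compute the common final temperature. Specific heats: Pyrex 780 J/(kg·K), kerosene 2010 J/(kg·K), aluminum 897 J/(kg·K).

Net heat exchanged in the isolated system is zero:
0.686*780*(T − 330) + 0.578*2010*(T − 26.4) + 0.358*897*(T − 26.4) = 0
535.08(T − 330) + 1161.8(T − 26.4) + 321.13(T − 26.4) = 0
2018 T = 215725
T ≈ 106.90 °C

T_f ≈ 106.9 °C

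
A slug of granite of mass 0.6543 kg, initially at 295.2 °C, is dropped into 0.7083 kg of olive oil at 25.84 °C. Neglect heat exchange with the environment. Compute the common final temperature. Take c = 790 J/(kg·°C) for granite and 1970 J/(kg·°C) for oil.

T_f ≈ 98.7 °C

With ΣQ=0 the equilibrium temperature is the m·c-weighted mean:
T_f = (516.9·295.2 + 1395.4·25.84) / (516.9 + 1395.4)
    = 188644 / 1912.2 ≈ 98.65 °C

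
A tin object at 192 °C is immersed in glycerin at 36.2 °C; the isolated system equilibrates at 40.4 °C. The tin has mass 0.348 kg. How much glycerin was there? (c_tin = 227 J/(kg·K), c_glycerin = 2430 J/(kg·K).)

m ≈ 1.17 kg

Let T be the final temperature. ΣQ_i = 0:
0.348×227×(40.4 − 192) + m×2430×(40.4 − 36.2) = 0
10206 m = 11976
m = 11976/10206 ≈ 1.173 kg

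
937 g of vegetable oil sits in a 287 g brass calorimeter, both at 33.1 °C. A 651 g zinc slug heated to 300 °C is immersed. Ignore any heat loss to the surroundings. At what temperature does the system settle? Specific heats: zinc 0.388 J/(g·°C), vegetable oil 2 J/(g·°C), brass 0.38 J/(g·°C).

T_f ≈ 63.3 °C

Setting the total heat transfer to zero:
651·0.388·(T − 300) + 937·2·(T − 33.1) + 287·0.38·(T − 33.1) = 0
252.59(T − 300) + 1874(T − 33.1) + 109.06(T − 33.1) = 0
(252.59 + 1874 + 109.06) T = 252.59·300 + 1874·33.1 + 109.06·33.1
T ≈ 63.25 °C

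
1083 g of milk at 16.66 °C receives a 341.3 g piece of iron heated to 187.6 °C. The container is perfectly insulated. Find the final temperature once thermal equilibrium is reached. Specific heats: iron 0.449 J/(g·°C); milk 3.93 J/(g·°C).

T_f ≈ 22.6 °C

T_f is the heat-capacity-weighted average of the initial temperatures:
T_f = (153.24*187.6 + 4256.2*16.66) / (153.24 + 4256.2)
    = 99657 / 4409.4 ≈ 22.60 °C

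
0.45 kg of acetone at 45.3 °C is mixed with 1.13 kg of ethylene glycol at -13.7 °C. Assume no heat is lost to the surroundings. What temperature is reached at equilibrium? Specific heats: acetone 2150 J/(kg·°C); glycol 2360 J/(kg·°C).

T_f ≈ 2.0 °C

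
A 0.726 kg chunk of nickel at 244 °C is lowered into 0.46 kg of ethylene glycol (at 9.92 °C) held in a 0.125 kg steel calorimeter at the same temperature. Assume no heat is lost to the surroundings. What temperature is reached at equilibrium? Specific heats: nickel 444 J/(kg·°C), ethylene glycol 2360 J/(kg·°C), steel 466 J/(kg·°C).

Let T be the final temperature. ΣQ_i = 0:
0.726×444×(T − 244) + 0.46×2360×(T − 9.92) + 0.125×466×(T − 9.92) = 0
1466.2 T = 89999
T = 89999 / 1466.2 = 61.4 °C

T_f ≈ 61.4 °C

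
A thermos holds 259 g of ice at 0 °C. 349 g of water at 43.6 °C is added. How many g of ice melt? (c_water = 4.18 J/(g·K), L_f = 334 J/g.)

m_melted ≈ 190 g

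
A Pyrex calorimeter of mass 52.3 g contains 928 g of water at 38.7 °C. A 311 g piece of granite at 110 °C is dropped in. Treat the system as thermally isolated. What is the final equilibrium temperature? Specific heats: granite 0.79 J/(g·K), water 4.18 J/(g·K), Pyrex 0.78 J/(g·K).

T_f ≈ 42.9 °C

Heat gained plus heat lost sum to zero:
311×0.79×(T − 110) + 928×4.18×(T − 38.7) + 52.3×0.78×(T − 38.7) = 0
4165.5 T = 178723
T = 178723 / 4165.5 = 42.9 °C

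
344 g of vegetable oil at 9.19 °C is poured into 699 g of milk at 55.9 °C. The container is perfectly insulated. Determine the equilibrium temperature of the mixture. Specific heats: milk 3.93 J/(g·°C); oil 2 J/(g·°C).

T_f ≈ 46.5 °C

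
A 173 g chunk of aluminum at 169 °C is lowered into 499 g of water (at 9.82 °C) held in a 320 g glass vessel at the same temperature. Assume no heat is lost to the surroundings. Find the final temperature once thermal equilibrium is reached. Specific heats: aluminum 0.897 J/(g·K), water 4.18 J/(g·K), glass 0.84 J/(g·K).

Taking heat into each body as positive, Σ m c ΔT = 0:
173×0.897×(T − 169) + 499×4.18×(T − 9.82) + 320×0.84×(T − 9.82) = 0
155.18(T − 169) + 2085.8(T − 9.82) + 268.8(T − 9.82) = 0
2509.8 T = 49348
T = 49348 / 2509.8 = 19.7 °C

T_f ≈ 19.7 °C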